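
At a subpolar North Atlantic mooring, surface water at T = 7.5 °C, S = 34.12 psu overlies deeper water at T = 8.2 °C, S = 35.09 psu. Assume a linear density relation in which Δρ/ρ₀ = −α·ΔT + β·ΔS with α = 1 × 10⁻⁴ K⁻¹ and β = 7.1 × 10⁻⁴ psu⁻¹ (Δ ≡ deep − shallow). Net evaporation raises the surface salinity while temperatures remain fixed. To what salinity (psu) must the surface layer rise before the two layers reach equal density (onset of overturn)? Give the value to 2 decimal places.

34.99 psu

Neutral buoyancy requires −α(T_deep − T_surf) + β(S_deep − S_surf′) = 0.
S_surf′ = S_deep − (α/β)·ΔT = 35.09 − (1 × 10⁻⁴/7.1 × 10⁻⁴)·(+0.7) = 34.9914 psu.
Increase required: 34.9914 − 34.12 = 0.8714 psu.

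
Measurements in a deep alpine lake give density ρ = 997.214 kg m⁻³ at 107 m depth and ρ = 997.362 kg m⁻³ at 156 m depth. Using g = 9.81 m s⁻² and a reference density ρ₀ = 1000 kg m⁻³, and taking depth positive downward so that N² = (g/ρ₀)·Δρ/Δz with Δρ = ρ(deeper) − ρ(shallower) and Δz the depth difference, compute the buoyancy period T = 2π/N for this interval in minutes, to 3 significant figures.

19.2 min

Δρ = 997.362 − 997.214 = 0.148 kg m⁻³ over Δz = 156 − 107 = 49 m.
N² = (9.81/1000) × (0.148/49) = 2.9630 × 10⁻⁵ s⁻².
N = √(2.9630 × 10⁻⁵) = 5.4433 × 10⁻³ rad s⁻¹, so T = 2π/N = 1.1543 × 10³ s = 19.238 min ≈ 19.2 min.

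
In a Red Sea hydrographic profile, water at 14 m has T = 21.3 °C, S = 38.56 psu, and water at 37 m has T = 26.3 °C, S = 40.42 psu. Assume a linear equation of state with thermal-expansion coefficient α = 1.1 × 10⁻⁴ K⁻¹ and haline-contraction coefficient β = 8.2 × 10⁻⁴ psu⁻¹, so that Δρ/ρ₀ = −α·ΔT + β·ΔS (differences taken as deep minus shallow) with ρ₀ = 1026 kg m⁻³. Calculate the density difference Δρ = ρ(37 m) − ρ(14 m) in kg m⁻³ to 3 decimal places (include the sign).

+1.001 kg m⁻³

ΔT = +5.0 K, ΔS = +1.86 psu (deep − shallow).
Δρ/ρ₀ = −(1.1 × 10⁻⁴)(+5.0) + (8.2 × 10⁻⁴)(+1.86) = 9.752 × 10⁻⁴.
Δρ = 1026 × (9.752 × 10⁻⁴) = +1.001 kg m⁻³.
Positive Δρ: denser below, stable.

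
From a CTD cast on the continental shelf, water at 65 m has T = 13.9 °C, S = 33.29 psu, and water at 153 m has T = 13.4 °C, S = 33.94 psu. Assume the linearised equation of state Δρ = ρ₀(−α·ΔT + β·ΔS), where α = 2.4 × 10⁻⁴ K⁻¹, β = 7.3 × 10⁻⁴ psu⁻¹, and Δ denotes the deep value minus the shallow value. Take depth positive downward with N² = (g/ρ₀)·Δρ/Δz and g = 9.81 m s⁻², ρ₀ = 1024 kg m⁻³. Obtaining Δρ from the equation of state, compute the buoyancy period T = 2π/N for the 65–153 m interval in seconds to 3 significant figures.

772 s

ΔT = -0.5 K, ΔS = +0.65 psu (deep − shallow).
Δρ/ρ₀ = −αΔT + βΔS = 1.20 × 10⁻⁴ + 4.745 × 10⁻⁴ = 5.945 × 10⁻⁴, so Δρ ≈ 0.6088 kg m⁻³.
N² = (g/ρ₀)·Δρ/Δz = g·(Δρ/ρ₀)/Δz = 9.81 × 5.945 × 10⁻⁴ / 88 = 6.6273 × 10⁻⁵ s⁻².
N = √(6.6273 × 10⁻⁵) = 8.1408 × 10⁻³ rad s⁻¹ → T = 2π/N = 771.81 s ≈ 772 s.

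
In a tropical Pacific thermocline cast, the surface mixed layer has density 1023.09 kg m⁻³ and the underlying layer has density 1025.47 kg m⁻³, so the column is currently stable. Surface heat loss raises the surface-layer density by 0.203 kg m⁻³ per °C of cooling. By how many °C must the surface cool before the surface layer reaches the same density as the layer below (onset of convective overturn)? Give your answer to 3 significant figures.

11.7 °C

Density deficit of the surface layer: 1025.47 − 1023.09 = 2.38 kg m⁻³.
Required change = 2.38 / 0.203 = 11.7 °C.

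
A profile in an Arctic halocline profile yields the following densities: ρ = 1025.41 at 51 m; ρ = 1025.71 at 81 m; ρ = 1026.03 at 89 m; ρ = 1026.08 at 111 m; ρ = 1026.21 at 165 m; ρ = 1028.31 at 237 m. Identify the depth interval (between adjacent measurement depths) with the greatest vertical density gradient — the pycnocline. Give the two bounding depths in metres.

Compute the density gradient over each adjacent pair:
  51–81 m: Δρ/Δz = 0.30/30 = 0.010 kg m⁻⁴
  81–89 m: Δρ/Δz = 0.32/8 = 0.040 kg m⁻⁴
  89–111 m: Δρ/Δz = 0.05/22 = 2.3 × 10⁻³ kg m⁻⁴
  111–165 m: Δρ/Δz = 0.13/54 = 2.4 × 10⁻³ kg m⁻⁴
  165–237 m: Δρ/Δz = 2.10/72 = 0.029 kg m⁻⁴
The largest gradient is in the 81–89 m interval — the pycnocline.

81–89 m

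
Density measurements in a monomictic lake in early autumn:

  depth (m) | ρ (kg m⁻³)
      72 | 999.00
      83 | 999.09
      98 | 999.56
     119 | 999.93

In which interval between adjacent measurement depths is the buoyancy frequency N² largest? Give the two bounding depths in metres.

Compute the density gradient over each adjacent pair:
  72–83 m: Δρ/Δz = 0.09/11 = 8.2 × 10⁻³ kg m⁻⁴
  83–98 m: Δρ/Δz = 0.47/15 = 0.031 kg m⁻⁴
  98–119 m: Δρ/Δz = 0.37/21 = 0.018 kg m⁻⁴
The largest gradient is in the 83–98 m interval — the pycnocline.

83–98 m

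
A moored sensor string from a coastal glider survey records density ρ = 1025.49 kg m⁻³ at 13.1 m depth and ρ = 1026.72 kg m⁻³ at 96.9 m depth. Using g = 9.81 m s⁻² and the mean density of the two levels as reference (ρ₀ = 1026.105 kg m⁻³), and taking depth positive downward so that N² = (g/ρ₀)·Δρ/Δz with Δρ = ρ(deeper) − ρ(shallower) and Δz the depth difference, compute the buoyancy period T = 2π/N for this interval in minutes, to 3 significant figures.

8.84 min

Δρ = 1026.72 − 1025.49 = 1.23 kg m⁻³ over Δz = 96.9 − 13.1 = 83.8 m.
N² = (9.81/1026.105) × (1.23/83.8) = 1.4033 × 10⁻⁴ s⁻².
N = √(1.4033 × 10⁻⁴) = 0.011846 rad s⁻¹, so T = 2π/N = 530.41 s = 8.8402 min ≈ 8.84 min.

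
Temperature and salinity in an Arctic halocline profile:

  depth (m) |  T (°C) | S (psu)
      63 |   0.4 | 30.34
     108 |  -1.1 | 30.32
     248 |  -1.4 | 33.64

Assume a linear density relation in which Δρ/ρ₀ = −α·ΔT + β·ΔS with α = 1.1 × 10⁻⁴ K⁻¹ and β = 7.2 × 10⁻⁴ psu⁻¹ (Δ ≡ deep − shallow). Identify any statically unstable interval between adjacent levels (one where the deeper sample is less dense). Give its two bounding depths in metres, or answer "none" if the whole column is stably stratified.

Evaluate Δρ/ρ₀ = −αΔT + βΔS across each adjacent pair:
  63–108 m: −αΔT+βΔS = −(1.1 × 10⁻⁴)(-1.5)+(7.2 × 10⁻⁴)(-0.02) = 1.5 × 10⁻⁴ → stable
  108–248 m: −αΔT+βΔS = −(1.1 × 10⁻⁴)(-0.3)+(7.2 × 10⁻⁴)(+3.32) = 2.4 × 10⁻³ → stable
Every interval has Δρ > 0: the column is stably stratified throughout.

none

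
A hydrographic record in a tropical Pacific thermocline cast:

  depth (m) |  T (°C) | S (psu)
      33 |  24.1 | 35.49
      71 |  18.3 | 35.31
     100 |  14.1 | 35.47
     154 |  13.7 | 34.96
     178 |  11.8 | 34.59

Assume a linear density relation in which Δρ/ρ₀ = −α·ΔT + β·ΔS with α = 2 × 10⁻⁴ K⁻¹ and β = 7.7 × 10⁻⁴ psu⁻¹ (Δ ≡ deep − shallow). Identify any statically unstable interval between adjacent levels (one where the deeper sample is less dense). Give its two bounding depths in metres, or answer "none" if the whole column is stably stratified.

100–154 m

Evaluate Δρ/ρ₀ = −αΔT + βΔS across each adjacent pair:
  33–71 m: −αΔT+βΔS = −(2 × 10⁻⁴)(-5.8)+(7.7 × 10⁻⁴)(-0.18) = 1.0 × 10⁻³ → stable
  71–100 m: −αΔT+βΔS = −(2 × 10⁻⁴)(-4.2)+(7.7 × 10⁻⁴)(+0.16) = 9.6 × 10⁻⁴ → stable
  100–154 m: −αΔT+βΔS = −(2 × 10⁻⁴)(-0.4)+(7.7 × 10⁻⁴)(-0.51) = -3.1 × 10⁻⁴ → UNSTABLE
  154–178 m: −αΔT+βΔS = −(2 × 10⁻⁴)(-1.9)+(7.7 × 10⁻⁴)(-0.37) = 9.5 × 10⁻⁵ → stable
The 100–154 m interval has Δρ < 0: lighter water underlies denser water.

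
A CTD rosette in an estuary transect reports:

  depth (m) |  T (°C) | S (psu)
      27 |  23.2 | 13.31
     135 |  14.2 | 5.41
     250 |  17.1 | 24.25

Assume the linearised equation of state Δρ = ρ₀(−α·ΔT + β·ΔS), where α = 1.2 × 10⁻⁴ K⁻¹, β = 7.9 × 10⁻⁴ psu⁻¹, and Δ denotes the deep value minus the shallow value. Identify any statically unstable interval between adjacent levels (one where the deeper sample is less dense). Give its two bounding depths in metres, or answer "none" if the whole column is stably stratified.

27–135 m

Evaluate Δρ/ρ₀ = −αΔT + βΔS across each adjacent pair:
  27–135 m: −αΔT+βΔS = −(1.2 × 10⁻⁴)(-9.0)+(7.9 × 10⁻⁴)(-7.90) = -5.2 × 10⁻³ → UNSTABLE
  135–250 m: −αΔT+βΔS = −(1.2 × 10⁻⁴)(+2.9)+(7.9 × 10⁻⁴)(+18.84) = 0.015 → stable
The 27–135 m interval has Δρ < 0: lighter water underlies denser water.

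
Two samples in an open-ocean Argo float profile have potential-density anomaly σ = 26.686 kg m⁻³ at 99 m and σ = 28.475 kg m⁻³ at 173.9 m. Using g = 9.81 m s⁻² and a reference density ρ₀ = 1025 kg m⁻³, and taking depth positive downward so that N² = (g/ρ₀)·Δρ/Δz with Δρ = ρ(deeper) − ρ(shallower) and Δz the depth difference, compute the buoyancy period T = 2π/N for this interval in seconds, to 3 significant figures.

416 s

Δρ = 1028.475 − 1026.686 = 1.789 kg m⁻³ over Δz = 173.9 − 99 = 74.9 m.
N² = (9.81/1025) × (1.789/74.9) = 2.2860 × 10⁻⁴ s⁻².
N = √(2.2860 × 10⁻⁴) = 0.015120 rad s⁻¹, so T = 2π/N = 415.55 s ≈ 416 s.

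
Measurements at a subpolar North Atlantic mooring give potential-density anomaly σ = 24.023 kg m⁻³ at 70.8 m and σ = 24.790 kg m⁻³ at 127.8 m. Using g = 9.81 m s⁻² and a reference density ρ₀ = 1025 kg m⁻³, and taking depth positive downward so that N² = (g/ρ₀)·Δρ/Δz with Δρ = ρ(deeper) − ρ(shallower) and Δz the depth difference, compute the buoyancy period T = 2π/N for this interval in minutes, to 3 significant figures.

Δρ = 1024.790 − 1024.023 = 0.767 kg m⁻³ over Δz = 127.8 − 70.8 = 57 m.
N² = (9.81/1025) × (0.767/57) = 1.2879 × 10⁻⁴ s⁻².
N = √(1.2879 × 10⁻⁴) = 0.011349 rad s⁻¹, so T = 2π/N = 553.63 s = 9.2272 min ≈ 9.23 min.

9.23 min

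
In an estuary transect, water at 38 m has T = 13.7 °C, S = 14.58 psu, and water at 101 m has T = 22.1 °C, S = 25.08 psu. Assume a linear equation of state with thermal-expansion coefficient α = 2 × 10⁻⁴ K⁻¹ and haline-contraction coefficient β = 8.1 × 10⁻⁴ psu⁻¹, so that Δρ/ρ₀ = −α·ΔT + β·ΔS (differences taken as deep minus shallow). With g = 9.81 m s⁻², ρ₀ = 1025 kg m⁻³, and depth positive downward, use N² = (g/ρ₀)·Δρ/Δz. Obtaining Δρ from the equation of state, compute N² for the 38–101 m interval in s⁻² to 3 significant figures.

1.06 × 10⁻³ s⁻²

ΔT = +8.4 K, ΔS = +10.50 psu (deep − shallow).
Δρ/ρ₀ = −αΔT + βΔS = -1.68 × 10⁻³ + 8.505 × 10⁻³ = 6.825 × 10⁻³, so Δρ ≈ 6.996 kg m⁻³.
N² = (g/ρ₀)·Δρ/Δz = g·(Δρ/ρ₀)/Δz = 9.81 × 6.825 × 10⁻³ / 63 = 1.0627 × 10⁻³ s⁻² ≈ 1.06 × 10⁻³ s⁻².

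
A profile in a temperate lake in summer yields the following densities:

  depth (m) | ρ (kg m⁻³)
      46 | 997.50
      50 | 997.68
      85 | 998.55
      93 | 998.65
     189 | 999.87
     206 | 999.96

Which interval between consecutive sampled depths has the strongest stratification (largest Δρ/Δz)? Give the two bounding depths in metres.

46–50 m

Compute the density gradient over each adjacent pair:
  46–50 m: Δρ/Δz = 0.18/4 = 0.045 kg m⁻⁴
  50–85 m: Δρ/Δz = 0.87/35 = 0.025 kg m⁻⁴
  85–93 m: Δρ/Δz = 0.10/8 = 0.013 kg m⁻⁴
  93–189 m: Δρ/Δz = 1.22/96 = 0.013 kg m⁻⁴
  189–206 m: Δρ/Δz = 0.09/17 = 5.3 × 10⁻³ kg m⁻⁴
The largest gradient is in the 46–50 m interval — the pycnocline.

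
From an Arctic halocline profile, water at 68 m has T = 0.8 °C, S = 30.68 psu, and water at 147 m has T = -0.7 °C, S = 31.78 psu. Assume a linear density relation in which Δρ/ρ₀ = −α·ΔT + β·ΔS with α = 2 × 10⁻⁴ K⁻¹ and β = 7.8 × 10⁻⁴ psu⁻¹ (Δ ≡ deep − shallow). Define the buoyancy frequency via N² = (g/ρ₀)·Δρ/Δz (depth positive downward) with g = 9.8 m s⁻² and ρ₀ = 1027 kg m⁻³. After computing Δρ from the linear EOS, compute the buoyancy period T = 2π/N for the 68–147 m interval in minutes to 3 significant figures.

8.74 min

ΔT = -1.5 K, ΔS = +1.10 psu (deep − shallow).
Δρ/ρ₀ = −αΔT + βΔS = 3.00 × 10⁻⁴ + 8.58 × 10⁻⁴ = 1.158 × 10⁻³, so Δρ ≈ 1.189 kg m⁻³.
N² = (g/ρ₀)·Δρ/Δz = g·(Δρ/ρ₀)/Δz = 9.8 × 1.158 × 10⁻³ / 79 = 1.4365 × 10⁻⁴ s⁻².
N = √(1.4365 × 10⁻⁴) = 0.011985 rad s⁻¹ → T = 2π/N = 524.25 s = 8.7375 min ≈ 8.74 min.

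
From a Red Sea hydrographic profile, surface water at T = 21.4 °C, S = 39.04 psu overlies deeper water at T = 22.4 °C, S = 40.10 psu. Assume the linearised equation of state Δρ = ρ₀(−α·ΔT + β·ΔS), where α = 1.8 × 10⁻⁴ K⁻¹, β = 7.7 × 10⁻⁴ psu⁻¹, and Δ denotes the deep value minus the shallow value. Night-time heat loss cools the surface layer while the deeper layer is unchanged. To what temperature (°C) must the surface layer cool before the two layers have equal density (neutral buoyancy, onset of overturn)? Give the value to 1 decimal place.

17.9 °C

Neutral buoyancy requires Δρ = 0, i.e. −α(T_deep − T_surf′) + β(S_deep − S_surf) = 0.
T_surf′ = T_deep − (β/α)·ΔS = 22.4 − (7.7 × 10⁻⁴/1.8 × 10⁻⁴)·(+1.06) = 17.866 °C.
Cooling required: 21.4 − (17.866) = 3.534 °C.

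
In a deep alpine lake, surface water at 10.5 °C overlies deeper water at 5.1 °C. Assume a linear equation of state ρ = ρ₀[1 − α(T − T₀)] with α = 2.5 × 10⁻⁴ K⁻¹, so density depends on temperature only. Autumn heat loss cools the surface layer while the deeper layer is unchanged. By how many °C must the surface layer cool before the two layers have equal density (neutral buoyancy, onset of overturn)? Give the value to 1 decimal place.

5.4 °C

With temperature the only control, equal density requires T_surf′ = T_deep.
T_surf′ = 5.1 °C.
Cooling required: 10.5 − 5.1 = 5.4 °C.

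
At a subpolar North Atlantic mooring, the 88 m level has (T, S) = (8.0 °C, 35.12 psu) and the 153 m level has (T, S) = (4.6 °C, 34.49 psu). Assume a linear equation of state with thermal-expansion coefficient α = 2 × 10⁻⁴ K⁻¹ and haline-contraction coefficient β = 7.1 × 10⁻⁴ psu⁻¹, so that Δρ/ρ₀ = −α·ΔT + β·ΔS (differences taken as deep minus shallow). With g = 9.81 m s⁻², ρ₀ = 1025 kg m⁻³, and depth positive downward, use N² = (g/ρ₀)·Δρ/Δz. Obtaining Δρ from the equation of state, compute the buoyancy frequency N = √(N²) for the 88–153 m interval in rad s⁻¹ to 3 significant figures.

ΔT = -3.4 K, ΔS = -0.63 psu (deep − shallow).
Δρ/ρ₀ = −αΔT + βΔS = 6.80 × 10⁻⁴ − 4.473 × 10⁻⁴ = 2.327 × 10⁻⁴, so Δρ ≈ 0.2385 kg m⁻³.
N² = (g/ρ₀)·Δρ/Δz = g·(Δρ/ρ₀)/Δz = 9.81 × 2.327 × 10⁻⁴ / 65 = 3.5120 × 10⁻⁵ s⁻².
N = √(3.5120 × 10⁻⁵) = 5.9262 × 10⁻³ rad s⁻¹ ≈ 5.93 × 10⁻³ rad s⁻¹.

5.93 × 10⁻³ rad s⁻¹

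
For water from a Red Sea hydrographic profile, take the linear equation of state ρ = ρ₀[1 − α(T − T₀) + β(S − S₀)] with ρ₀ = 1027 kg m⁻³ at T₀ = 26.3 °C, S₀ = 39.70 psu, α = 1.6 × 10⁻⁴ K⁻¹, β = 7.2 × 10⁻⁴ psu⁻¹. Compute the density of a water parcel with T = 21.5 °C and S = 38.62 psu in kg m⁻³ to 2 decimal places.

T − T₀ = -4.8 K, S − S₀ = -1.08 psu.
Bracket = 1 − α·(-4.8) + β·(-1.08) = 1 + (-9.60 × 10⁻⁶) = 0.9999904.
ρ = 1027 × 0.9999904 = 1026.99 kg m⁻³.

1026.99 kg m⁻³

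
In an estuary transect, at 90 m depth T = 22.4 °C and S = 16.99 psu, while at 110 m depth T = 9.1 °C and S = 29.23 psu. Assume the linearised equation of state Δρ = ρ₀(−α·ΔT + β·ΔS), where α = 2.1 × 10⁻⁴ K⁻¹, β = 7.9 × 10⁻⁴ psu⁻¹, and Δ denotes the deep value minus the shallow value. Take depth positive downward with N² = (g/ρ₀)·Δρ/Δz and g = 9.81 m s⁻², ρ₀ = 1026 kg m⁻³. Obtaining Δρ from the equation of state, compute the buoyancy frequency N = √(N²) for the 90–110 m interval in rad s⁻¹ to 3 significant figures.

ΔT = -13.3 K, ΔS = +12.24 psu (deep − shallow).
Δρ/ρ₀ = −αΔT + βΔS = 2.793 × 10⁻³ + 9.6696 × 10⁻³ = 0.0124626, so Δρ ≈ 12.79 kg m⁻³.
N² = (g/ρ₀)·Δρ/Δz = g·(Δρ/ρ₀)/Δz = 9.81 × 0.0124626 / 20 = 6.1129 × 10⁻³ s⁻².
N = √(6.1129 × 10⁻³) = 0.078185 rad s⁻¹ ≈ 0.0782 rad s⁻¹.

0.0782 rad s⁻¹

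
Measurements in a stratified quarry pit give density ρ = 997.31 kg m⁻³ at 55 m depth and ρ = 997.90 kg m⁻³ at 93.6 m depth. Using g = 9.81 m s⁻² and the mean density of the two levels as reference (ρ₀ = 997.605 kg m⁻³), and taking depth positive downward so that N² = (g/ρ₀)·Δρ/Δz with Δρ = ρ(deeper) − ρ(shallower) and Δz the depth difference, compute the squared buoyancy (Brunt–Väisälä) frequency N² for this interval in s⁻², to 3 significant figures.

1.50 × 10⁻⁴ s⁻²

Δρ = 997.90 − 997.31 = 0.59 kg m⁻³ over Δz = 93.6 − 55 = 38.6 m.
N² = (9.81/997.605) × (0.59/38.6) = 1.5031 × 10⁻⁴ s⁻² ≈ 1.50 × 10⁻⁴ s⁻².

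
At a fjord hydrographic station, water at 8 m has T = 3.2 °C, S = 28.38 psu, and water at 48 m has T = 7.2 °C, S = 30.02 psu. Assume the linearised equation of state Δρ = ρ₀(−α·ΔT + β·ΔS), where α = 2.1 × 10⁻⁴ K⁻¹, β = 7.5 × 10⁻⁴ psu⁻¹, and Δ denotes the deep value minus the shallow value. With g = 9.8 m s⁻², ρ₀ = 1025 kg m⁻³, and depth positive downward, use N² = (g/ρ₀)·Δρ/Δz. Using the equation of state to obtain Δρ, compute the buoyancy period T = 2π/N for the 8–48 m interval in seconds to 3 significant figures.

643 s

ΔT = +4.0 K, ΔS = +1.64 psu (deep − shallow).
Δρ/ρ₀ = −αΔT + βΔS = -8.40 × 10⁻⁴ + 1.23 × 10⁻³ = 3.90 × 10⁻⁴, so Δρ ≈ 0.3997 kg m⁻³.
N² = (g/ρ₀)·Δρ/Δz = g·(Δρ/ρ₀)/Δz = 9.8 × 3.90 × 10⁻⁴ / 40 = 9.5550 × 10⁻⁵ s⁻².
N = √(9.5550 × 10⁻⁵) = 9.7750 × 10⁻³ rad s⁻¹ → T = 2π/N = 642.78 s ≈ 643 s.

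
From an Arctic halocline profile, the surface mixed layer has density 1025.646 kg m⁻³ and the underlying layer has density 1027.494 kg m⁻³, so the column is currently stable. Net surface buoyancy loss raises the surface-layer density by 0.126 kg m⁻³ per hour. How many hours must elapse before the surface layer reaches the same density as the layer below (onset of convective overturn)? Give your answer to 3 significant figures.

14.7 hours

Density deficit of the surface layer: 1027.494 − 1025.646 = 1.848 kg m⁻³.
Required change = 1.848 / 0.126 = 14.7 hours.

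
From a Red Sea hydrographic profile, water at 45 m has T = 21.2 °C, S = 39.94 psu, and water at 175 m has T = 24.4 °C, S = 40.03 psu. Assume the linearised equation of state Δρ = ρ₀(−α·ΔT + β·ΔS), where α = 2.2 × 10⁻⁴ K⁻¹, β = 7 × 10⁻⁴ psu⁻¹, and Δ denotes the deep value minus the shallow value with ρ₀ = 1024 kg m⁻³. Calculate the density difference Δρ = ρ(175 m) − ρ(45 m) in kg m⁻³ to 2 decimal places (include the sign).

ΔT = +3.2 K, ΔS = +0.09 psu (deep − shallow).
Δρ/ρ₀ = −(2.2 × 10⁻⁴)(+3.2) + (7 × 10⁻⁴)(+0.09) = -6.41 × 10⁻⁴.
Δρ = 1024 × (-6.41 × 10⁻⁴) = -0.66 kg m⁻³.
Negative Δρ: lighter below, statically unstable.

-0.66 kg m⁻³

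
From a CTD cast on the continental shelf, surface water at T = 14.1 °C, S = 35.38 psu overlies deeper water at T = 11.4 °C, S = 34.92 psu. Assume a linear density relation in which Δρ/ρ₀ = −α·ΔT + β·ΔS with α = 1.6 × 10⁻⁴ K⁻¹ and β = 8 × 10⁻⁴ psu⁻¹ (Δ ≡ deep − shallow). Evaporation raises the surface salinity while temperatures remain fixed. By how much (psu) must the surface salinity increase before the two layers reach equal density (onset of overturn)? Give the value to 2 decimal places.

Neutral buoyancy requires −α(T_deep − T_surf) + β(S_deep − S_surf′) = 0.
S_surf′ = S_deep − (α/β)·ΔT = 34.92 − (1.6 × 10⁻⁴/8 × 10⁻⁴)·(-2.7) = 35.4600 psu.
Increase required: 35.4600 − 35.38 = 0.0800 psu.

0.08 psu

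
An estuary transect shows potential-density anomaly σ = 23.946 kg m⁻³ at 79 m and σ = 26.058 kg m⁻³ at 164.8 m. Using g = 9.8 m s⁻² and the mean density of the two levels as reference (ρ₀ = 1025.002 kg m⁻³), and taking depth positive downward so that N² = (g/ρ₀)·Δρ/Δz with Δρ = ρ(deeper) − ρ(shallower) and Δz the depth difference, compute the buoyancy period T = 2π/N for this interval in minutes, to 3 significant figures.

Δρ = 1026.058 − 1023.946 = 2.112 kg m⁻³ over Δz = 164.8 − 79 = 85.8 m.
N² = (9.8/1025.002) × (2.112/85.8) = 2.3535 × 10⁻⁴ s⁻².
N = √(2.3535 × 10⁻⁴) = 0.015341 rad s⁻¹, so T = 2π/N = 409.57 s = 6.8262 min ≈ 6.83 min.

6.83 min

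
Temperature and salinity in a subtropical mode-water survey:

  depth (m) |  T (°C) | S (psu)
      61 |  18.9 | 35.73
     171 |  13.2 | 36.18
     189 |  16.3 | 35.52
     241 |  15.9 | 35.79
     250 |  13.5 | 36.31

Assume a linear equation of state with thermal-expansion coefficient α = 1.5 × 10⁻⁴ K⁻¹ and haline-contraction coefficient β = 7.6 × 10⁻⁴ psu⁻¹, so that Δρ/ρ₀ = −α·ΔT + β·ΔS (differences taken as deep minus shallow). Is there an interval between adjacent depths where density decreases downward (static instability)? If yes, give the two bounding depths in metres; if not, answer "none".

171–189 m

Evaluate Δρ/ρ₀ = −αΔT + βΔS across each adjacent pair:
  61–171 m: −αΔT+βΔS = −(1.5 × 10⁻⁴)(-5.7)+(7.6 × 10⁻⁴)(+0.45) = 1.2 × 10⁻³ → stable
  171–189 m: −αΔT+βΔS = −(1.5 × 10⁻⁴)(+3.1)+(7.6 × 10⁻⁴)(-0.66) = -9.7 × 10⁻⁴ → UNSTABLE
  189–241 m: −αΔT+βΔS = −(1.5 × 10⁻⁴)(-0.4)+(7.6 × 10⁻⁴)(+0.27) = 2.7 × 10⁻⁴ → stable
  241–250 m: −αΔT+βΔS = −(1.5 × 10⁻⁴)(-2.4)+(7.6 × 10⁻⁴)(+0.52) = 7.6 × 10⁻⁴ → stable
The 171–189 m interval has Δρ < 0: lighter water underlies denser water.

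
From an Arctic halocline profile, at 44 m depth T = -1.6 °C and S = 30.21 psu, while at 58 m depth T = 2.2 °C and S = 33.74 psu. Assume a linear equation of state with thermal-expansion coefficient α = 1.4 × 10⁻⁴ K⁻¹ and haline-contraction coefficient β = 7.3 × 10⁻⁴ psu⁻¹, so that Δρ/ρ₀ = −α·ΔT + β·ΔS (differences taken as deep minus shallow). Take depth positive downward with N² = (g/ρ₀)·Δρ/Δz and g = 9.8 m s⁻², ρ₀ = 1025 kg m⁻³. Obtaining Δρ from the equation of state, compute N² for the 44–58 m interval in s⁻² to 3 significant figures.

1.43 × 10⁻³ s⁻²

ΔT = +3.8 K, ΔS = +3.53 psu (deep − shallow).
Δρ/ρ₀ = −αΔT + βΔS = -5.32 × 10⁻⁴ + 2.5769 × 10⁻³ = 2.0449 × 10⁻³, so Δρ ≈ 2.096 kg m⁻³.
N² = (g/ρ₀)·Δρ/Δz = g·(Δρ/ρ₀)/Δz = 9.8 × 2.0449 × 10⁻³ / 14 = 1.4314 × 10⁻³ s⁻² ≈ 1.43 × 10⁻³ s⁻².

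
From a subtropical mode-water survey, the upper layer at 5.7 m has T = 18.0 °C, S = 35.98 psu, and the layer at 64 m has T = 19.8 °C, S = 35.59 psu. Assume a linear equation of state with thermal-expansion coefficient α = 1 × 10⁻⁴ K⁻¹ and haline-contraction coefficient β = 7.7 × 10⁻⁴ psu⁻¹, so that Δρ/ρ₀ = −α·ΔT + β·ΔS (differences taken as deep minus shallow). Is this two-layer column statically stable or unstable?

unstable

ΔT = 19.8 − 18.0 = +1.8 K and ΔS = 35.59 − 35.98 = -0.39 psu (deep − shallow).
−αΔT = -1.80 × 10⁻⁴; βΔS = -3.003 × 10⁻⁴; sum Δρ/ρ₀ = -4.803 × 10⁻⁴.
Δρ/ρ₀ < 0, so Δρ < 0: deeper water is lighter → statically unstable; the column would overturn.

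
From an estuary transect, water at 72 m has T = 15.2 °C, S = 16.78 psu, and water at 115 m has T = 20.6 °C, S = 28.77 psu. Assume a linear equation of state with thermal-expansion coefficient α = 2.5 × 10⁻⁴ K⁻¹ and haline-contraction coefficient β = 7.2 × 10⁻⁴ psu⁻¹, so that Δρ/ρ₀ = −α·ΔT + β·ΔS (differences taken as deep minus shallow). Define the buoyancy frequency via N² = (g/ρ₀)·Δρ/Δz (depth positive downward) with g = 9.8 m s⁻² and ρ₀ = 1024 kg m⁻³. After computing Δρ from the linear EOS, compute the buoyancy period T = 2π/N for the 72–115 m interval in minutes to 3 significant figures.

2.57 min

ΔT = +5.4 K, ΔS = +11.99 psu (deep − shallow).
Δρ/ρ₀ = −αΔT + βΔS = -1.35 × 10⁻³ + 8.6328 × 10⁻³ = 7.2828 × 10⁻³, so Δρ ≈ 7.458 kg m⁻³.
N² = (g/ρ₀)·Δρ/Δz = g·(Δρ/ρ₀)/Δz = 9.8 × 7.2828 × 10⁻³ / 43 = 1.6598 × 10⁻³ s⁻².
N = √(1.6598 × 10⁻³) = 0.040741 rad s⁻¹ → T = 2π/N = 154.22 s = 2.5703 min ≈ 2.57 min.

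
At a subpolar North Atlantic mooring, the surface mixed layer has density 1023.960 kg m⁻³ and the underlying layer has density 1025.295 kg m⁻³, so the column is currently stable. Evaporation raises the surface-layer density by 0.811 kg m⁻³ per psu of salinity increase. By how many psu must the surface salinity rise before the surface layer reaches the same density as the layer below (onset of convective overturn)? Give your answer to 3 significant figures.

1.65 psu

Density deficit of the surface layer: 1025.295 − 1023.960 = 1.335 kg m⁻³.
Required change = 1.335 / 0.811 = 1.65 psu.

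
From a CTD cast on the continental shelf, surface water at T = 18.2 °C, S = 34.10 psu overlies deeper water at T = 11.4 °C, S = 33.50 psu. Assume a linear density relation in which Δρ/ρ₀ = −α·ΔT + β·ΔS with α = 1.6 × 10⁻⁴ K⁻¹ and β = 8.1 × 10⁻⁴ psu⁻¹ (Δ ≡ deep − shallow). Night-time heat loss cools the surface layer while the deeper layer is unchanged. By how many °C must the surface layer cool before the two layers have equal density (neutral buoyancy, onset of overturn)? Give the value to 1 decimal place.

3.8 °C

Neutral buoyancy requires Δρ = 0, i.e. −α(T_deep − T_surf′) + β(S_deep − S_surf) = 0.
T_surf′ = T_deep − (β/α)·ΔS = 11.4 − (8.1 × 10⁻⁴/1.6 × 10⁻⁴)·(-0.60) = 14.438 °C.
Cooling required: 18.2 − (14.438) = 3.762 °C.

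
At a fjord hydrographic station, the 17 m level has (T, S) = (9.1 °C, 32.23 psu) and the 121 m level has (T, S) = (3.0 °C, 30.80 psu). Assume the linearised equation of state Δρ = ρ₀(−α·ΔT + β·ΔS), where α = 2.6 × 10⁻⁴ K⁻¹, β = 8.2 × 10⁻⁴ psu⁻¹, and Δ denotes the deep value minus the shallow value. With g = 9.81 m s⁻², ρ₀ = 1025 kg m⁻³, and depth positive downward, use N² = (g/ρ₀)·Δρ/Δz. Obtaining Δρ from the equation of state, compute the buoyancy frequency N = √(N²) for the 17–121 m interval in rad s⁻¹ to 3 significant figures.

6.24 × 10⁻³ rad s⁻¹

ΔT = -6.1 K, ΔS = -1.43 psu (deep − shallow).
Δρ/ρ₀ = −αΔT + βΔS = 1.586 × 10⁻³ − 1.1726 × 10⁻³ = 4.134 × 10⁻⁴, so Δρ ≈ 0.4237 kg m⁻³.
N² = (g/ρ₀)·Δρ/Δz = g·(Δρ/ρ₀)/Δz = 9.81 × 4.134 × 10⁻⁴ / 104 = 3.8995 × 10⁻⁵ s⁻².
N = √(3.8995 × 10⁻⁵) = 6.2446 × 10⁻³ rad s⁻¹ ≈ 6.24 × 10⁻³ rad s⁻¹.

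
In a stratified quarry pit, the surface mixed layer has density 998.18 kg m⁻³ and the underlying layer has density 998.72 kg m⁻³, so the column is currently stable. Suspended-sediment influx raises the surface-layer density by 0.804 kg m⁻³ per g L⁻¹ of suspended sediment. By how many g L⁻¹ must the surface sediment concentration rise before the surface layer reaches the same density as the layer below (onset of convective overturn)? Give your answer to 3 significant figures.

Density deficit of the surface layer: 998.72 − 998.18 = 0.54 kg m⁻³.
Required change = 0.54 / 0.804 = 0.672 g L⁻¹.

0.672 g L⁻¹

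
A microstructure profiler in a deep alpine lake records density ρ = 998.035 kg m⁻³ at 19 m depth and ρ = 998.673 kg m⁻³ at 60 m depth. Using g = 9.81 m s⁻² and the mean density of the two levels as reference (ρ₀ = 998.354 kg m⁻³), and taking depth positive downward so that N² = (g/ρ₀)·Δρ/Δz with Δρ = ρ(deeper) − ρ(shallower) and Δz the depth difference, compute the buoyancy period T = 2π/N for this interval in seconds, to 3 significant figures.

508 s

Δρ = 998.673 − 998.035 = 0.638 kg m⁻³ over Δz = 60 − 19 = 41 m.
N² = (9.81/998.354) × (0.638/41) = 1.5290 × 10⁻⁴ s⁻².
N = √(1.5290 × 10⁻⁴) = 0.012365 rad s⁻¹, so T = 2π/N = 508.14 s ≈ 508 s.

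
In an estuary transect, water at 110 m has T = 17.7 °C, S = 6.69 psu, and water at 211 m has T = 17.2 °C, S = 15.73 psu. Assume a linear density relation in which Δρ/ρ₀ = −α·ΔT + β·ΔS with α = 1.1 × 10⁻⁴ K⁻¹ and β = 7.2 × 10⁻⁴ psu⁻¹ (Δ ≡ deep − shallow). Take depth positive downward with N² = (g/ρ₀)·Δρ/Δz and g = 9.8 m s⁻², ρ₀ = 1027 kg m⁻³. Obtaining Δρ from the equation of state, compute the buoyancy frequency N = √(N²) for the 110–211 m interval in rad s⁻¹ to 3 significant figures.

ΔT = -0.5 K, ΔS = +9.04 psu (deep − shallow).
Δρ/ρ₀ = −αΔT + βΔS = 5.50 × 10⁻⁵ + 6.5088 × 10⁻³ = 6.5638 × 10⁻³, so Δρ ≈ 6.741 kg m⁻³.
N² = (g/ρ₀)·Δρ/Δz = g·(Δρ/ρ₀)/Δz = 9.8 × 6.5638 × 10⁻³ / 101 = 6.3688 × 10⁻⁴ s⁻².
N = √(6.3688 × 10⁻⁴) = 0.025236 rad s⁻¹ ≈ 0.0252 rad s⁻¹.

0.0252 rad s⁻¹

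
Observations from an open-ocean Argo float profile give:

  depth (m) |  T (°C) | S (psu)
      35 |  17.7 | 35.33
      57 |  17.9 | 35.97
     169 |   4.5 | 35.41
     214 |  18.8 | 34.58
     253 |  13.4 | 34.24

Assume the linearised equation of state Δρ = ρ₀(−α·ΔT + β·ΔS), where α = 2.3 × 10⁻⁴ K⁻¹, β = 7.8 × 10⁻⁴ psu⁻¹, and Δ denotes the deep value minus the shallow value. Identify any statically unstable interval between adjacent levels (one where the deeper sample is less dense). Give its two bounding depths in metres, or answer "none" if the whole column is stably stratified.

Evaluate Δρ/ρ₀ = −αΔT + βΔS across each adjacent pair:
  35–57 m: −αΔT+βΔS = −(2.3 × 10⁻⁴)(+0.2)+(7.8 × 10⁻⁴)(+0.64) = 4.5 × 10⁻⁴ → stable
  57–169 m: −αΔT+βΔS = −(2.3 × 10⁻⁴)(-13.4)+(7.8 × 10⁻⁴)(-0.56) = 2.6 × 10⁻³ → stable
  169–214 m: −αΔT+βΔS = −(2.3 × 10⁻⁴)(+14.3)+(7.8 × 10⁻⁴)(-0.83) = -3.9 × 10⁻³ → UNSTABLE
  214–253 m: −αΔT+βΔS = −(2.3 × 10⁻⁴)(-5.4)+(7.8 × 10⁻⁴)(-0.34) = 9.8 × 10⁻⁴ → stable
The 169–214 m interval has Δρ < 0: lighter water underlies denser water.

169–214 m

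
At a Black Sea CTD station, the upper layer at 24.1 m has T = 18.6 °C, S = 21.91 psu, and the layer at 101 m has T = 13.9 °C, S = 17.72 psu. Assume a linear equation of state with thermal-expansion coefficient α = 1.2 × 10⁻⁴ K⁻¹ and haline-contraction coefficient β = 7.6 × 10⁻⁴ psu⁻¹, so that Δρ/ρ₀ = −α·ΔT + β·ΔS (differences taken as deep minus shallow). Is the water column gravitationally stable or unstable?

unstable

ΔT = 13.9 − 18.6 = -4.7 K and ΔS = 17.72 − 21.91 = -4.19 psu (deep − shallow).
−αΔT = 5.64 × 10⁻⁴; βΔS = -3.1844 × 10⁻³; sum Δρ/ρ₀ = -2.6204 × 10⁻³.
Δρ/ρ₀ < 0, so Δρ < 0: deeper water is lighter → statically unstable; the column would overturn.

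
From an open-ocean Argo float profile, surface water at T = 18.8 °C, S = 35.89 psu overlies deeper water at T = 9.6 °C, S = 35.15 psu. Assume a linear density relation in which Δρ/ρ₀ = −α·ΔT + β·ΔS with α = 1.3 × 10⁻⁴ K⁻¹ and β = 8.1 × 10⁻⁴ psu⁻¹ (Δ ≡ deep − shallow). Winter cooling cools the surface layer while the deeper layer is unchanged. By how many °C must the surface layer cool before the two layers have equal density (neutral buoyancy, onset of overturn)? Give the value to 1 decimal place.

4.6 °C

Neutral buoyancy requires Δρ = 0, i.e. −α(T_deep − T_surf′) + β(S_deep − S_surf) = 0.
T_surf′ = T_deep − (β/α)·ΔS = 9.6 − (8.1 × 10⁻⁴/1.3 × 10⁻⁴)·(-0.74) = 14.211 °C.
Cooling required: 18.8 − (14.211) = 4.589 °C.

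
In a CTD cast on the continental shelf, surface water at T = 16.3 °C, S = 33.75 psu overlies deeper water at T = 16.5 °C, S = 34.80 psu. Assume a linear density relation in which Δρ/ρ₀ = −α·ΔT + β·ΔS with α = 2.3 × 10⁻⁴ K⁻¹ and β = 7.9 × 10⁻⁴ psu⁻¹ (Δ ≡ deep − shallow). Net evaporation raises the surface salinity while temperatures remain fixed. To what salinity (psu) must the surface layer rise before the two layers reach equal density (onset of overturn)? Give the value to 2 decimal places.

34.74 psu

Neutral buoyancy requires −α(T_deep − T_surf) + β(S_deep − S_surf′) = 0.
S_surf′ = S_deep − (α/β)·ΔT = 34.80 − (2.3 × 10⁻⁴/7.9 × 10⁻⁴)·(+0.2) = 34.7418 psu.
Increase required: 34.7418 − 33.75 = 0.9918 psu.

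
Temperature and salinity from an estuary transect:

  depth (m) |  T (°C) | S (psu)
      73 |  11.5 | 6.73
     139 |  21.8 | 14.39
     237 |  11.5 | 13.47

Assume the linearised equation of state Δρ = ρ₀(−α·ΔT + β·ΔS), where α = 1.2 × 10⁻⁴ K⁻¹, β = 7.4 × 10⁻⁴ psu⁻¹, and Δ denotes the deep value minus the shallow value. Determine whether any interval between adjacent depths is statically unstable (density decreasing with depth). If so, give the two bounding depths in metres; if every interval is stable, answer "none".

Evaluate Δρ/ρ₀ = −αΔT + βΔS across each adjacent pair:
  73–139 m: −αΔT+βΔS = −(1.2 × 10⁻⁴)(+10.3)+(7.4 × 10⁻⁴)(+7.66) = 4.4 × 10⁻³ → stable
  139–237 m: −αΔT+βΔS = −(1.2 × 10⁻⁴)(-10.3)+(7.4 × 10⁻⁴)(-0.92) = 5.6 × 10⁻⁴ → stable
Every interval has Δρ > 0: the column is stably stratified throughout.

none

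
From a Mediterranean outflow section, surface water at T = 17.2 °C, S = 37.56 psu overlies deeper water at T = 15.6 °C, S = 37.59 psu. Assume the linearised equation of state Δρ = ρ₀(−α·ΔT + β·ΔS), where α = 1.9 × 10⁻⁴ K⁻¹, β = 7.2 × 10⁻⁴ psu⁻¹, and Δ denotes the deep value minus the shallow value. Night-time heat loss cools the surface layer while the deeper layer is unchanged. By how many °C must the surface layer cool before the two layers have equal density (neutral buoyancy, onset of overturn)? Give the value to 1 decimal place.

Neutral buoyancy requires Δρ = 0, i.e. −α(T_deep − T_surf′) + β(S_deep − S_surf) = 0.
T_surf′ = T_deep − (β/α)·ΔS = 15.6 − (7.2 × 10⁻⁴/1.9 × 10⁻⁴)·(+0.03) = 15.486 °C.
Cooling required: 17.2 − (15.486) = 1.714 °C.

1.7 °C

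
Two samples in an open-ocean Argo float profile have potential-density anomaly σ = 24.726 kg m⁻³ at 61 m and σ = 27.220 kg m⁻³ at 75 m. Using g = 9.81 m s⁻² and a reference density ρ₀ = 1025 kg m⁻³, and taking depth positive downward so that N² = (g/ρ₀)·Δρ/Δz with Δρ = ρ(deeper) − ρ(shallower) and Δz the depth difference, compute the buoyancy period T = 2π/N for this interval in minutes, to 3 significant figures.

Δρ = 1027.220 − 1024.726 = 2.494 kg m⁻³ over Δz = 75 − 61 = 14 m.
N² = (9.81/1025) × (2.494/14) = 1.7050 × 10⁻³ s⁻².
N = √(1.7050 × 10⁻³) = 0.041292 rad s⁻¹, so T = 2π/N = 152.16 s = 2.5360 min ≈ 2.54 min.

2.54 min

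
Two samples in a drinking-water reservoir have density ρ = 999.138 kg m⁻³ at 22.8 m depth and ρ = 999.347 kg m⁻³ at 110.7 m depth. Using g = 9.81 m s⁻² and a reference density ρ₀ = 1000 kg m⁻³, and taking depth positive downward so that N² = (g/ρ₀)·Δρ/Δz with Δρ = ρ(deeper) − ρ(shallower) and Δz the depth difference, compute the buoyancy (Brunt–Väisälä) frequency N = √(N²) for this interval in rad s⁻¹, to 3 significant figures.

Δρ = 999.347 − 999.138 = 0.209 kg m⁻³ over Δz = 110.7 − 22.8 = 87.9 m.
N² = (9.81/1000) × (0.209/87.9) = 2.3325 × 10⁻⁵ s⁻².
N = √(2.3325 × 10⁻⁵) = 4.8296 × 10⁻³ rad s⁻¹ ≈ 4.83 × 10⁻³ rad s⁻¹.
Since Δρ > 0 the layer is stably stratified.

4.83 × 10⁻³ rad s⁻¹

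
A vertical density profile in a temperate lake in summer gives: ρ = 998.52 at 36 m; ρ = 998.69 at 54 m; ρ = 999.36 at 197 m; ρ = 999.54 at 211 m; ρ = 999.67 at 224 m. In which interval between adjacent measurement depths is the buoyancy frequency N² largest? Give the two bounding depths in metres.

197–211 m

Compute the density gradient over each adjacent pair:
  36–54 m: Δρ/Δz = 0.17/18 = 9.4 × 10⁻³ kg m⁻⁴
  54–197 m: Δρ/Δz = 0.67/143 = 4.7 × 10⁻³ kg m⁻⁴
  197–211 m: Δρ/Δz = 0.18/14 = 0.013 kg m⁻⁴
  211–224 m: Δρ/Δz = 0.13/13 = 0.010 kg m⁻⁴
The largest gradient is in the 197–211 m interval — the pycnocline.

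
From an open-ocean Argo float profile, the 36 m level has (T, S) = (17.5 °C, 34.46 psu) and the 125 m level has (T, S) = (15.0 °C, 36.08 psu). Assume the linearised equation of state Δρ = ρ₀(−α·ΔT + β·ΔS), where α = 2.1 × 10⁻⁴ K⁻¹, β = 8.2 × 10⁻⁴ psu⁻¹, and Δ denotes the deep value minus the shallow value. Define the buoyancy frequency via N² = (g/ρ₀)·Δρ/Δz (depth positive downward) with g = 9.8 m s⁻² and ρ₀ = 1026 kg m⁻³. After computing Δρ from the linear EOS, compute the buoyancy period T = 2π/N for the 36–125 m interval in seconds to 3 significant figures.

ΔT = -2.5 K, ΔS = +1.62 psu (deep − shallow).
Δρ/ρ₀ = −αΔT + βΔS = 5.25 × 10⁻⁴ + 1.3284 × 10⁻³ = 1.8534 × 10⁻³, so Δρ ≈ 1.902 kg m⁻³.
N² = (g/ρ₀)·Δρ/Δz = g·(Δρ/ρ₀)/Δz = 9.8 × 1.8534 × 10⁻³ / 89 = 2.0408 × 10⁻⁴ s⁻².
N = √(2.0408 × 10⁻⁴) = 0.014286 rad s⁻¹ → T = 2π/N = 439.81 s ≈ 440 s.

440 s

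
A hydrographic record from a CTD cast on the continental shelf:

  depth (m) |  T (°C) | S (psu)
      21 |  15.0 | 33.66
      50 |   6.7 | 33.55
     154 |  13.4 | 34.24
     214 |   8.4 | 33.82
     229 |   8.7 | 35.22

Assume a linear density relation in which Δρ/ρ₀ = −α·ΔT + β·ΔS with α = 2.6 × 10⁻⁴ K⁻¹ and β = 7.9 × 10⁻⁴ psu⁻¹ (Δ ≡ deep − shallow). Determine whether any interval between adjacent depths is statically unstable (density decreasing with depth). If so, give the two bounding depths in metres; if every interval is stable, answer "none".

50–154 m

Evaluate Δρ/ρ₀ = −αΔT + βΔS across each adjacent pair:
  21–50 m: −αΔT+βΔS = −(2.6 × 10⁻⁴)(-8.3)+(7.9 × 10⁻⁴)(-0.11) = 2.1 × 10⁻³ → stable
  50–154 m: −αΔT+βΔS = −(2.6 × 10⁻⁴)(+6.7)+(7.9 × 10⁻⁴)(+0.69) = -1.2 × 10⁻³ → UNSTABLE
  154–214 m: −αΔT+βΔS = −(2.6 × 10⁻⁴)(-5.0)+(7.9 × 10⁻⁴)(-0.42) = 9.7 × 10⁻⁴ → stable
  214–229 m: −αΔT+βΔS = −(2.6 × 10⁻⁴)(+0.3)+(7.9 × 10⁻⁴)(+1.40) = 1.0 × 10⁻³ → stable
The 50–154 m interval has Δρ < 0: lighter water underlies denser water.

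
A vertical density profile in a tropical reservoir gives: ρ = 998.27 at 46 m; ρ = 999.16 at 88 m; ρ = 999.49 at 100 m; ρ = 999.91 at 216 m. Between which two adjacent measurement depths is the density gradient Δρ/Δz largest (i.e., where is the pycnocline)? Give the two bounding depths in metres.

88–100 m

Compute the density gradient over each adjacent pair:
  46–88 m: Δρ/Δz = 0.89/42 = 0.021 kg m⁻⁴
  88–100 m: Δρ/Δz = 0.33/12 = 0.028 kg m⁻⁴
  100–216 m: Δρ/Δz = 0.42/116 = 3.6 × 10⁻³ kg m⁻⁴
The largest gradient is in the 88–100 m interval — the pycnocline.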